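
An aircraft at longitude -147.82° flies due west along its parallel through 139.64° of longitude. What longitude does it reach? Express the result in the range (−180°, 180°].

+72.54°

Start at -147.82°; shift −139.64° → -287.46°.
-287.46° lies outside (−180°, 180°]; add 360° → +72.54°.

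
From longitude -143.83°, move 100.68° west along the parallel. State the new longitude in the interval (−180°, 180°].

Start at -143.83°; shift −100.68° → -244.51°.
-244.51° lies outside (−180°, 180°]; add 360° → +115.49°.

+115.49°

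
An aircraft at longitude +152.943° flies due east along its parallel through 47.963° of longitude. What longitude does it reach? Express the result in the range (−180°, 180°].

Start at +152.943°; shift +47.963° → +200.906°.
+200.906° lies outside (−180°, 180°]; subtract 360° → -159.094°.

-159.094°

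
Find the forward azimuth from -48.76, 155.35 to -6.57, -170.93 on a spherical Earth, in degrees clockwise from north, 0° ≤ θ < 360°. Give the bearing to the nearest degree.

Δλ = -170.93 − 155.35 = -326.28°; wrapped into (−180°, 180°]: 33.72°.
θ = atan2( sin Δλ · cos φ₂ , cos φ₁ · sin φ₂ − sin φ₁ · cos φ₂ · cos Δλ )
  = atan2(0.55149, 0.54591) = 45.291° → normalised to [0°, 360°): 45.291°.

45°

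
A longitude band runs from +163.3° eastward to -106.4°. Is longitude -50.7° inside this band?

No

Band width going east from +163.3° to -106.4°: ((-106.4 − 163.3) mod 360) = 90.3°.
Offset of -50.7° east of the west edge: ((-50.7 − 163.3) mod 360) = 146.0°.
146.0° > 90.3° ⇒ outside.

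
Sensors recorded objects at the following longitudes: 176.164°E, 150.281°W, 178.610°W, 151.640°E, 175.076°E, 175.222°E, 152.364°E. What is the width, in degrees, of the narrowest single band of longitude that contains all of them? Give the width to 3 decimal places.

Sort the longitudes: -178.610°, -150.281°, +151.640°, +152.364°, +175.076°, +175.222°, +176.164°.
Eastward gaps between consecutive values (wrapping around): 28.329°, 301.921°, 0.724°, 22.712°, 0.146°, 0.942°, 5.226°.
Largest gap = 301.921° ⇒ minimal covering band is its complement: 360° − 301.921° = 58.079°.
Band runs from +151.640° eastward to -150.281°, crossing the antimeridian.

58.079°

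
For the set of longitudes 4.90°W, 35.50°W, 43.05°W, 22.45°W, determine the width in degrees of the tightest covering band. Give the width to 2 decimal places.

Sort the longitudes: -43.05°, -35.50°, -22.45°, -4.90°.
Eastward gaps between consecutive values (wrapping around): 7.55°, 13.05°, 17.55°, 321.85°.
Largest gap = 321.85° ⇒ minimal covering band is its complement: 360° − 321.85° = 38.15°.
Band runs from -43.05° eastward to -4.90°.

38.15°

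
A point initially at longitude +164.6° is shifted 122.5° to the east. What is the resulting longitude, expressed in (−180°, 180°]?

-72.9°

Start at +164.6°; shift +122.5° → +287.1°.
+287.1° lies outside (−180°, 180°]; subtract 360° → -72.9°.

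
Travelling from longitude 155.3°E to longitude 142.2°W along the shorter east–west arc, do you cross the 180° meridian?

Yes

Naïve |-142.2 − 155.3| = 297.5° > 180°, so the shorter arc goes the other way round — across 180°.
Signed shortest Δλ = ((-142.2 − 155.3 + 180) mod 360) − 180 = 62.5°.
Going east by 62.5° from +155.3° passes through 180° before reaching -142.2°.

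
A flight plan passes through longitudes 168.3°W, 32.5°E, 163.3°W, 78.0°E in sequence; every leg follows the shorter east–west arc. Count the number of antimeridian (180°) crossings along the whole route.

Leg 1: -168.3° → +32.5°, shortest Δλ = -159.2° (west) — crosses 180°.
Leg 2: +32.5° → -163.3°, shortest Δλ = 164.2° (east) — crosses 180°.
Leg 3: -163.3° → +78.0°, shortest Δλ = -118.7° (west) — crosses 180°.
Total crossings: 3.

3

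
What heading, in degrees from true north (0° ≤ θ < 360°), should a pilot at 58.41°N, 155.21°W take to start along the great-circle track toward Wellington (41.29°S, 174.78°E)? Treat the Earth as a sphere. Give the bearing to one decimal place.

Δλ = 174.78 − -155.21 = 329.99°; wrapped into (−180°, 180°]: -30.01°.
θ = atan2( sin Δλ · cos φ₂ , cos φ₁ · sin φ₂ − sin φ₁ · cos φ₂ · cos Δλ )
  = atan2(-0.37580, -0.89990) = -157.334° → normalised to [0°, 360°): 202.666°.

202.7°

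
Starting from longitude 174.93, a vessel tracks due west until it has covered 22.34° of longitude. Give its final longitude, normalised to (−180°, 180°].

Start at +174.93°; shift −22.34° → +152.59°.
+152.59° already lies in (−180°, 180°].

+152.59°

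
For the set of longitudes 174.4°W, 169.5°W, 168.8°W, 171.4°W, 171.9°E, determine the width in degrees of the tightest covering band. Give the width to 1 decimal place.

Sort the longitudes: -174.4°, -171.4°, -169.5°, -168.8°, +171.9°.
Eastward gaps between consecutive values (wrapping around): 3.0°, 1.9°, 0.7°, 340.7°, 13.7°.
Largest gap = 340.7° ⇒ minimal covering band is its complement: 360° − 340.7° = 19.3°.
Band runs from +171.9° eastward to -168.8°, crossing the antimeridian.

19.3°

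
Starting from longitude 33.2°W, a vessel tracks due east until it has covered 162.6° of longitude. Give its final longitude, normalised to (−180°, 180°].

Start at -33.2°; shift +162.6° → +129.4°.
+129.4° already lies in (−180°, 180°].

129.4°E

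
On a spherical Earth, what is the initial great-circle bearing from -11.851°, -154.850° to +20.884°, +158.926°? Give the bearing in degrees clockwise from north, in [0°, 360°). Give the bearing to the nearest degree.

Δλ = 158.926 − -154.850 = 313.776°; wrapped into (−180°, 180°]: -46.224°.
θ = atan2( sin Δλ · cos φ₂ , cos φ₁ · sin φ₂ − sin φ₁ · cos φ₂ · cos Δλ )
  = atan2(-0.67461, 0.48163) = -54.476° → normalised to [0°, 360°): 305.524°.

306°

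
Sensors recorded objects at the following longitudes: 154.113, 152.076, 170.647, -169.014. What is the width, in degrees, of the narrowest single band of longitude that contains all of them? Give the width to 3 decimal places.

Sort the longitudes: -169.014°, +152.076°, +154.113°, +170.647°.
Eastward gaps between consecutive values (wrapping around): 321.090°, 2.037°, 16.534°, 20.339°.
Largest gap = 321.090° ⇒ minimal covering band is its complement: 360° − 321.090° = 38.910°.
Band runs from +152.076° eastward to -169.014°, crossing the antimeridian.

38.910°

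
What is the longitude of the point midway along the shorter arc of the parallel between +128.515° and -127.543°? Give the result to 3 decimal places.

-179.514°

Signed shortest Δλ from +128.515° to -127.543° is +103.942°.
Midpoint longitude = +128.515° + (+103.942°)/2 = +128.515° + 51.971° = +180.486°.
Normalise into (−180°, 180°]: -179.514°.
(The naïve average (+128.515 + -127.543)/2 = 0.486° is on the wrong side of the globe.)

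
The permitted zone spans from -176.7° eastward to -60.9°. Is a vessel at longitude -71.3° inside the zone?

Yes

Band width going east from -176.7° to -60.9°: ((-60.9 − -176.7) mod 360) = 115.8°.
Offset of -71.3° east of the west edge: ((-71.3 − -176.7) mod 360) = 105.4°.
105.4° ≤ 115.8° ⇒ inside.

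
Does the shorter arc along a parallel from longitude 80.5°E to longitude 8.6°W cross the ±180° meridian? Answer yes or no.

Signed shortest Δλ = ((-8.6 − 80.5 + 180) mod 360) − 180 = -89.1°.
Going west by 89.1° from +80.5° reaches -8.6° without touching 180°.

No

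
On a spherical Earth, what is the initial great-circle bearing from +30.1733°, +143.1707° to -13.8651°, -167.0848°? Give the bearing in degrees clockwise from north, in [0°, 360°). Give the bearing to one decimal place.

Δλ = -167.0848 − 143.1707 = -310.2555°; wrapped into (−180°, 180°]: 49.7445°.
θ = atan2( sin Δλ · cos φ₂ , cos φ₁ · sin φ₂ − sin φ₁ · cos φ₂ · cos Δλ )
  = atan2(0.74093, -0.52249) = 125.191° → normalised to [0°, 360°): 125.191°.

125.2°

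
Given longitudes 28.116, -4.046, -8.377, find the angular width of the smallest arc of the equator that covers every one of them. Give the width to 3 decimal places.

Sort the longitudes: -8.377°, -4.046°, +28.116°.
Eastward gaps between consecutive values (wrapping around): 4.331°, 32.162°, 323.507°.
Largest gap = 323.507° ⇒ minimal covering band is its complement: 360° − 323.507° = 36.493°.
Band runs from -8.377° eastward to +28.116°.

36.493°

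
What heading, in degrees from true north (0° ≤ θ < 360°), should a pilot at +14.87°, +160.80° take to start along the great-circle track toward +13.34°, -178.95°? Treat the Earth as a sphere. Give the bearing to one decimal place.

91.9°

Δλ = -178.95 − 160.80 = -339.75°; wrapped into (−180°, 180°]: 20.25°.
θ = atan2( sin Δλ · cos φ₂ , cos φ₁ · sin φ₂ − sin φ₁ · cos φ₂ · cos Δλ )
  = atan2(0.33678, -0.01127) = 91.916° → normalised to [0°, 360°): 91.916°.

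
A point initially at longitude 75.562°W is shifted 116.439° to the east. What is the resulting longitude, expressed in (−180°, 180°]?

40.877°E

Start at -75.562°; shift +116.439° → +40.877°.
+40.877° already lies in (−180°, 180°].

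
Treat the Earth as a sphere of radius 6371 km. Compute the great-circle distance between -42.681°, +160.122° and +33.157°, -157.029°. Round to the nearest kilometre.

9495 km

Δλ = -157.029 − 160.122 = -317.151°; wrapped into (−180°, 180°]: 42.849°.
Δφ = 33.157 − -42.681 = 75.838°.
a = sin²(Δφ/2) + cos φ₁ · cos φ₂ · sin²(Δλ/2) = 0.459783.
c = 2·atan2(√a, √(1−a)) = 1.49028 rad → d = 6371·c ≈ 9494.55 km.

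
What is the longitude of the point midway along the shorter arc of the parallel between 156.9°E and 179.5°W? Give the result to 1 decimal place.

168.7°E

Signed shortest Δλ from +156.9° to -179.5° is +23.6°.
Midpoint longitude = +156.9° + (+23.6°)/2 = +156.9° + 11.8° = +168.7°.
(The naïve average (+156.9 + -179.5)/2 = -11.3° is on the wrong side of the globe.)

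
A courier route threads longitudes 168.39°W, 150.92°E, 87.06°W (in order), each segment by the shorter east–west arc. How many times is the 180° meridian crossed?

2

Leg 1: -168.39° → +150.92°, shortest Δλ = -40.69° (west) — crosses 180°.
Leg 2: +150.92° → -87.06°, shortest Δλ = 122.02° (east) — crosses 180°.
Total crossings: 2.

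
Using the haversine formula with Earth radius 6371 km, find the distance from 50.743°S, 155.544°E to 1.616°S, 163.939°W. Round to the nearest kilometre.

Δλ = -163.939 − 155.544 = -319.483°; wrapped into (−180°, 180°]: 40.517°.
Δφ = -1.616 − -50.743 = 49.127°.
a = sin²(Δφ/2) + cos φ₁ · cos φ₂ · sin²(Δλ/2) = 0.248646.
c = 2·atan2(√a, √(1−a)) = 1.04407 rad → d = 6371·c ≈ 6651.76 km.

6652 km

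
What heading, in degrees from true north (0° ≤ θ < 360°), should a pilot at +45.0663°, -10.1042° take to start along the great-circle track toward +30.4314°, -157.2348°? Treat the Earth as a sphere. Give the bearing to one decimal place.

331.7°

Δλ = -157.2348 − -10.1042 = -147.1306°.
θ = atan2( sin Δλ · cos φ₂ , cos φ₁ · sin φ₂ − sin φ₁ · cos φ₂ · cos Δλ )
  = atan2(-0.46796, 0.87042) = -28.264° → normalised to [0°, 360°): 331.736°.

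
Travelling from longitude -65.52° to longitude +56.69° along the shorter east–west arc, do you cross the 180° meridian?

No

Signed shortest Δλ = ((56.69 − -65.52 + 180) mod 360) − 180 = 122.21°.
Going east by 122.21° from -65.52° reaches +56.69° without touching 180°.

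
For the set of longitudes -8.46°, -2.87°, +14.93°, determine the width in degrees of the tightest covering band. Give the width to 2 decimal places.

Sort the longitudes: -8.46°, -2.87°, +14.93°.
Eastward gaps between consecutive values (wrapping around): 5.59°, 17.80°, 336.61°.
Largest gap = 336.61° ⇒ minimal covering band is its complement: 360° − 336.61° = 23.39°.
Band runs from -8.46° eastward to +14.93°.

23.39°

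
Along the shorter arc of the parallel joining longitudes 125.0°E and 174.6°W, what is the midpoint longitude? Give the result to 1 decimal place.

Signed shortest Δλ from +125.0° to -174.6° is +60.4°.
Midpoint longitude = +125.0° + (+60.4°)/2 = +125.0° + 30.2° = +155.2°.
(The naïve average (+125.0 + -174.6)/2 = -24.8° is on the wrong side of the globe.)

155.2°E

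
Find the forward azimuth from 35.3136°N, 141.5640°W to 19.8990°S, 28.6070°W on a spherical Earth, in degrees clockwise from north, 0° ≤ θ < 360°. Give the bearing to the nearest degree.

Δλ = -28.6070 − -141.5640 = 112.9570°.
θ = atan2( sin Δλ · cos φ₂ , cos φ₁ · sin φ₂ − sin φ₁ · cos φ₂ · cos Δλ )
  = atan2(0.86582, -0.06573) = 94.342° → normalised to [0°, 360°): 94.342°.

94°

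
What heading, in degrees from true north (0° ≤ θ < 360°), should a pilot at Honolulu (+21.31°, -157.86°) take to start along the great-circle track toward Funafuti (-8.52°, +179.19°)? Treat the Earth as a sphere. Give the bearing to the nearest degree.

Δλ = 179.19 − -157.86 = 337.05°; wrapped into (−180°, 180°]: -22.95°.
θ = atan2( sin Δλ · cos φ₂ , cos φ₁ · sin φ₂ − sin φ₁ · cos φ₂ · cos Δλ )
  = atan2(-0.38562, -0.46898) = -140.571° → normalised to [0°, 360°): 219.429°.

219°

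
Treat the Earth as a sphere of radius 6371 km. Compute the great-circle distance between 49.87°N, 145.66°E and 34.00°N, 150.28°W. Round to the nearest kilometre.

5404 km

Δλ = -150.28 − 145.66 = -295.94°; wrapped into (−180°, 180°]: 64.06°.
Δφ = 34.00 − 49.87 = -15.87°.
a = sin²(Δφ/2) + cos φ₁ · cos φ₂ · sin²(Δλ/2) = 0.169358.
c = 2·atan2(√a, √(1−a)) = 0.84827 rad → d = 6371·c ≈ 5404.31 km.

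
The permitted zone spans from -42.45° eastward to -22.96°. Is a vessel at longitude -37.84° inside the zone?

Yes

Band width going east from -42.45° to -22.96°: ((-22.96 − -42.45) mod 360) = 19.49°.
Offset of -37.84° east of the west edge: ((-37.84 − -42.45) mod 360) = 4.61°.
4.61° ≤ 19.49° ⇒ inside.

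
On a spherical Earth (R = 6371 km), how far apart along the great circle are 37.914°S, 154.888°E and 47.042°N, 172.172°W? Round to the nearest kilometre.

Δλ = -172.172 − 154.888 = -327.060°; wrapped into (−180°, 180°]: 32.940°.
Δφ = 47.042 − -37.914 = 84.956°.
a = sin²(Δφ/2) + cos φ₁ · cos φ₂ · sin²(Δλ/2) = 0.499254.
c = 2·atan2(√a, √(1−a)) = 1.56930 rad → d = 6371·c ≈ 9998.04 km.

9998 km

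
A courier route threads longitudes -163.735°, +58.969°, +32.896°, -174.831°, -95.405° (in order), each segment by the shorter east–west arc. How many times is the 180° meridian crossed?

2

Leg 1: -163.735° → +58.969°, shortest Δλ = -137.296° (west) — crosses 180°.
Leg 2: +58.969° → +32.896°, shortest Δλ = -26.073° (west) — does not cross 180°.
Leg 3: +32.896° → -174.831°, shortest Δλ = 152.273° (east) — crosses 180°.
Leg 4: -174.831° → -95.405°, shortest Δλ = 79.426° (east) — does not cross 180°.
Total crossings: 2.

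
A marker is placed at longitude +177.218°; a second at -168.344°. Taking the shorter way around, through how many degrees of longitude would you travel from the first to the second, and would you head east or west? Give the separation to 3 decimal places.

Raw difference: -168.344 − 177.218 = -345.562°.
Normalise into (−180°, 180°]: -345.562° + 360° = 14.438°.
Positive ⇒ the second point lies to the east; separation 14.438°.

14.438° east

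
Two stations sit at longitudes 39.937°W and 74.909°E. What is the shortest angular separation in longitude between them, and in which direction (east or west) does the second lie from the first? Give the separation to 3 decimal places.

Raw difference: 74.909 − -39.937 = 114.846°.
Normalise into (−180°, 180°]: 114.846° stays 114.846°.
Positive ⇒ the second point lies to the east; separation 114.846°.

114.846° east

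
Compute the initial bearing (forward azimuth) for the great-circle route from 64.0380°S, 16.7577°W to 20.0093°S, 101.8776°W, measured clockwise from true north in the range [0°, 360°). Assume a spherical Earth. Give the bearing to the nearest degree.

265°

Δλ = -101.8776 − -16.7577 = -85.1199°.
θ = atan2( sin Δλ · cos φ₂ , cos φ₁ · sin φ₂ − sin φ₁ · cos φ₂ · cos Δλ )
  = atan2(-0.93623, -0.07793) = -94.758° → normalised to [0°, 360°): 265.242°.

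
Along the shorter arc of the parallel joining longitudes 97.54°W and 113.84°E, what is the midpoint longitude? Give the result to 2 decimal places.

Signed shortest Δλ from -97.54° to +113.84° is -148.62°.
Midpoint longitude = -97.54° + (-148.62°)/2 = -97.54° − 74.31° = -171.85°.
(The naïve average (-97.54 + +113.84)/2 = 8.15° is on the wrong side of the globe.)

171.85°W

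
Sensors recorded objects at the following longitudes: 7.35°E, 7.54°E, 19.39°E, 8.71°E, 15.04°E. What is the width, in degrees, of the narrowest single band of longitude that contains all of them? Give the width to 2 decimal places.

12.04°

Sort the longitudes: +7.35°, +7.54°, +8.71°, +15.04°, +19.39°.
Eastward gaps between consecutive values (wrapping around): 0.19°, 1.17°, 6.33°, 4.35°, 347.96°.
Largest gap = 347.96° ⇒ minimal covering band is its complement: 360° − 347.96° = 12.04°.
Band runs from +7.35° eastward to +19.39°.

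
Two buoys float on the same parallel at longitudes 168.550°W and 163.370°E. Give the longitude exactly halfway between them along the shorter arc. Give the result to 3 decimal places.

177.410°E

Signed shortest Δλ from -168.550° to +163.370° is -28.080°.
Midpoint longitude = -168.550° + (-28.080°)/2 = -168.550° − 14.040° = -182.590°.
Normalise into (−180°, 180°]: +177.410°.
(The naïve average (-168.550 + +163.370)/2 = -2.59° is on the wrong side of the globe.)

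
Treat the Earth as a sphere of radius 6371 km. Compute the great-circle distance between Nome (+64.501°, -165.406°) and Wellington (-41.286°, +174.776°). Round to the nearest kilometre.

11890 km

Δλ = 174.776 − -165.406 = 340.182°; wrapped into (−180°, 180°]: -19.818°.
Δφ = -41.286 − 64.501 = -105.787°.
a = sin²(Δφ/2) + cos φ₁ · cos φ₂ · sin²(Δλ/2) = 0.645610.
c = 2·atan2(√a, √(1−a)) = 1.86630 rad → d = 6371·c ≈ 11890.19 km.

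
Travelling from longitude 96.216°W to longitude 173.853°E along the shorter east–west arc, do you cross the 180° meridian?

Naïve |173.853 − -96.216| = 270.069° > 180°, so the shorter arc goes the other way round — across 180°.
Signed shortest Δλ = ((173.853 − -96.216 + 180) mod 360) − 180 = -89.931°.
Going west by 89.931° from -96.216° passes through 180° before reaching +173.853°.

Yes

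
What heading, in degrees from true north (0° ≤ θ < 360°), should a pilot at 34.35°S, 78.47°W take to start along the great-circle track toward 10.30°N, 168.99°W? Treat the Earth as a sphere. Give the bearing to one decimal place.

Δλ = -168.99 − -78.47 = -90.52°.
θ = atan2( sin Δλ · cos φ₂ , cos φ₁ · sin φ₂ − sin φ₁ · cos φ₂ · cos Δλ )
  = atan2(-0.98384, 0.14258) = -81.754° → normalised to [0°, 360°): 278.246°.

278.2°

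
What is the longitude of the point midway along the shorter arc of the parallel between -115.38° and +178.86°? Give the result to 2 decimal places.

Signed shortest Δλ from -115.38° to +178.86° is -65.76°.
Midpoint longitude = -115.38° + (-65.76°)/2 = -115.38° − 32.88° = -148.26°.
(The naïve average (-115.38 + +178.86)/2 = 31.74° is on the wrong side of the globe.)

-148.26°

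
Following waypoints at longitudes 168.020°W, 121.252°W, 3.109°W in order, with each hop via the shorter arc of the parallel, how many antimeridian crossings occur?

0

Leg 1: -168.020° → -121.252°, shortest Δλ = 46.768° (east) — does not cross 180°.
Leg 2: -121.252° → -3.109°, shortest Δλ = 118.143° (east) — does not cross 180°.
Total crossings: 0.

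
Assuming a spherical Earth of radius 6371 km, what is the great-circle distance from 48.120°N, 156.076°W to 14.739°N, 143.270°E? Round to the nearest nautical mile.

3579 nmi

Δλ = 143.270 − -156.076 = 299.346°; wrapped into (−180°, 180°]: -60.654°.
Δφ = 14.739 − 48.120 = -33.381°.
a = sin²(Δφ/2) + cos φ₁ · cos φ₂ · sin²(Δλ/2) = 0.247088.
c = 2·atan2(√a, √(1−a)) = 1.04046 rad → d = 6371·c ≈ 6628.76 km ≈ 3579.25 nmi.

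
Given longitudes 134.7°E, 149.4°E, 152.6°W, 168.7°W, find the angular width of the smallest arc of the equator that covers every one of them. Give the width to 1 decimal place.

72.7°

Sort the longitudes: -168.7°, -152.6°, +134.7°, +149.4°.
Eastward gaps between consecutive values (wrapping around): 16.1°, 287.3°, 14.7°, 41.9°.
Largest gap = 287.3° ⇒ minimal covering band is its complement: 360° − 287.3° = 72.7°.
Band runs from +134.7° eastward to -152.6°, crossing the antimeridian.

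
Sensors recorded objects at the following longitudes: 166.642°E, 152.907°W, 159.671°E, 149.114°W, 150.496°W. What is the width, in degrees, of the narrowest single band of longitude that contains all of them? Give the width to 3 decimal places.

51.215°

Sort the longitudes: -152.907°, -150.496°, -149.114°, +159.671°, +166.642°.
Eastward gaps between consecutive values (wrapping around): 2.411°, 1.382°, 308.785°, 6.971°, 40.451°.
Largest gap = 308.785° ⇒ minimal covering band is its complement: 360° − 308.785° = 51.215°.
Band runs from +159.671° eastward to -149.114°, crossing the antimeridian.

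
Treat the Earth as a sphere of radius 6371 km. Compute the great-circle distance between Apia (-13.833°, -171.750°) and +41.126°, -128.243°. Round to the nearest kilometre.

Δλ = -128.243 − -171.750 = 43.507°.
Δφ = 41.126 − -13.833 = 54.959°.
a = sin²(Δφ/2) + cos φ₁ · cos φ₂ · sin²(Δλ/2) = 0.313383.
c = 2·atan2(√a, √(1−a)) = 1.18830 rad → d = 6371·c ≈ 7570.68 km.

7571 km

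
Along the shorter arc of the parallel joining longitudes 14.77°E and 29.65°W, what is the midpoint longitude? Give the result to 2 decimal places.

Signed shortest Δλ from +14.77° to -29.65° is -44.42°.
Midpoint longitude = +14.77° + (-44.42°)/2 = +14.77° − 22.21° = -7.44°.

7.44°W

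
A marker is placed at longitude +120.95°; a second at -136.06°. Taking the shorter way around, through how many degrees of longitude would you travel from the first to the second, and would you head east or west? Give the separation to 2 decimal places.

Raw difference: -136.06 − 120.95 = -257.01°.
Normalise into (−180°, 180°]: -257.01° + 360° = 102.99°.
Positive ⇒ the second point lies to the east; separation 102.99°.

102.99° east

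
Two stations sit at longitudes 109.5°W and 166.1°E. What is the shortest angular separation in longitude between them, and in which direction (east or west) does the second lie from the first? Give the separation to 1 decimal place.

Raw difference: 166.1 − -109.5 = 275.6°.
Normalise into (−180°, 180°]: 275.6° − 360° = -84.4°.
Negative ⇒ the second point lies to the west; separation 84.4°.

84.4° west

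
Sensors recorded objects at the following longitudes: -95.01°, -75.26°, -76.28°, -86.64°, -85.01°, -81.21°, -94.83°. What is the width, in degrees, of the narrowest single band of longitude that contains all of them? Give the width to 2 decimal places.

Sort the longitudes: -95.01°, -94.83°, -86.64°, -85.01°, -81.21°, -76.28°, -75.26°.
Eastward gaps between consecutive values (wrapping around): 0.18°, 8.19°, 1.63°, 3.80°, 4.93°, 1.02°, 340.25°.
Largest gap = 340.25° ⇒ minimal covering band is its complement: 360° − 340.25° = 19.75°.
Band runs from -95.01° eastward to -75.26°.

19.75°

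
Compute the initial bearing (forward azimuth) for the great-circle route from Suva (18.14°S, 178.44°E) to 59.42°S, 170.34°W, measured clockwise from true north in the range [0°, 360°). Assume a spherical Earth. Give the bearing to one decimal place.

Δλ = -170.34 − 178.44 = -348.78°; wrapped into (−180°, 180°]: 11.22°.
θ = atan2( sin Δλ · cos φ₂ , cos φ₁ · sin φ₂ − sin φ₁ · cos φ₂ · cos Δλ )
  = atan2(0.09899, -0.66277) = 171.505° → normalised to [0°, 360°): 171.505°.

171.5°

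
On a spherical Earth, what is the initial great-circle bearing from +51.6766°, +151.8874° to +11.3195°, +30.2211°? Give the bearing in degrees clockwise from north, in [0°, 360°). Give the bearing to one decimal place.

Δλ = 30.2211 − 151.8874 = -121.6663°.
θ = atan2( sin Δλ · cos φ₂ , cos φ₁ · sin φ₂ − sin φ₁ · cos φ₂ · cos Δλ )
  = atan2(-0.83456, 0.52555) = -57.800° → normalised to [0°, 360°): 302.200°.

302.2°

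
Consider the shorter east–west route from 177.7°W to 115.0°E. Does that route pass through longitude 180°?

Naïve |115.0 − -177.7| = 292.7° > 180°, so the shorter arc goes the other way round — across 180°.
Signed shortest Δλ = ((115.0 − -177.7 + 180) mod 360) − 180 = -67.3°.
Going west by 67.3° from -177.7° passes through 180° before reaching +115.0°.

Yes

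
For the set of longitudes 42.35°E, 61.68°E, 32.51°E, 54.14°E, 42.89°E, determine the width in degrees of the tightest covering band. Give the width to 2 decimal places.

Sort the longitudes: +32.51°, +42.35°, +42.89°, +54.14°, +61.68°.
Eastward gaps between consecutive values (wrapping around): 9.84°, 0.54°, 11.25°, 7.54°, 330.83°.
Largest gap = 330.83° ⇒ minimal covering band is its complement: 360° − 330.83° = 29.17°.
Band runs from +32.51° eastward to +61.68°.

29.17°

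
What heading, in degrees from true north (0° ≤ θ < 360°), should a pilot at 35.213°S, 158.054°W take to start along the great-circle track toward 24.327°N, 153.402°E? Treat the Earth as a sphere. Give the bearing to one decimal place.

315.1°

Δλ = 153.402 − -158.054 = 311.456°; wrapped into (−180°, 180°]: -48.544°.
θ = atan2( sin Δλ · cos φ₂ , cos φ₁ · sin φ₂ − sin φ₁ · cos φ₂ · cos Δλ )
  = atan2(-0.68292, 0.68442) = -44.937° → normalised to [0°, 360°): 315.063°.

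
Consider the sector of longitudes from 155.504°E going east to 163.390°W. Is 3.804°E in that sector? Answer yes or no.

No

Band width going east from +155.504° to -163.390°: ((-163.390 − 155.504) mod 360) = 41.106°.
Offset of +3.804° east of the west edge: ((3.804 − 155.504) mod 360) = 208.300°.
208.300° > 41.106° ⇒ outside.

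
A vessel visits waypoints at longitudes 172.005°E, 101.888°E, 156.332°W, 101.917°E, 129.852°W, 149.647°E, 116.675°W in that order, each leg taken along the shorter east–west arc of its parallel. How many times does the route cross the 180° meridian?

5

Leg 1: +172.005° → +101.888°, shortest Δλ = -70.117° (west) — does not cross 180°.
Leg 2: +101.888° → -156.332°, shortest Δλ = 101.78° (east) — crosses 180°.
Leg 3: -156.332° → +101.917°, shortest Δλ = -101.751° (west) — crosses 180°.
Leg 4: +101.917° → -129.852°, shortest Δλ = 128.231° (east) — crosses 180°.
Leg 5: -129.852° → +149.647°, shortest Δλ = -80.501° (west) — crosses 180°.
Leg 6: +149.647° → -116.675°, shortest Δλ = 93.678° (east) — crosses 180°.
Total crossings: 5.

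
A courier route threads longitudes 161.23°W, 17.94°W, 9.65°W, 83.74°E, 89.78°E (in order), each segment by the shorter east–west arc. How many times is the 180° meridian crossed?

Leg 1: -161.23° → -17.94°, shortest Δλ = 143.29° (east) — does not cross 180°.
Leg 2: -17.94° → -9.65°, shortest Δλ = 8.29° (east) — does not cross 180°.
Leg 3: -9.65° → +83.74°, shortest Δλ = 93.39° (east) — does not cross 180°.
Leg 4: +83.74° → +89.78°, shortest Δλ = 6.04° (east) — does not cross 180°.
Total crossings: 0.

0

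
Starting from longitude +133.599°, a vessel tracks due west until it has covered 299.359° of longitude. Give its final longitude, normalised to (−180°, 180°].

Start at +133.599°; shift −299.359° → -165.760°.
-165.760° already lies in (−180°, 180°].

-165.760°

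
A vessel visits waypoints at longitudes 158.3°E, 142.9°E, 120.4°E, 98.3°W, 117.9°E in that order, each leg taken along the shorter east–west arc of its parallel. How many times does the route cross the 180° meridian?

2

Leg 1: +158.3° → +142.9°, shortest Δλ = -15.4° (west) — does not cross 180°.
Leg 2: +142.9° → +120.4°, shortest Δλ = -22.5° (west) — does not cross 180°.
Leg 3: +120.4° → -98.3°, shortest Δλ = 141.3° (east) — crosses 180°.
Leg 4: -98.3° → +117.9°, shortest Δλ = -143.8° (west) — crosses 180°.
Total crossings: 2.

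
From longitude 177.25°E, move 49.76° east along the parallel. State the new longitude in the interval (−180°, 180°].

Start at +177.25°; shift +49.76° → +227.01°.
+227.01° lies outside (−180°, 180°]; subtract 360° → -132.99°.

132.99°W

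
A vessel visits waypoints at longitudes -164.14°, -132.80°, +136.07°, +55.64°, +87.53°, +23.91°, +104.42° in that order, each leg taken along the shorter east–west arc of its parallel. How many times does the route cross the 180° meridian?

Leg 1: -164.14° → -132.80°, shortest Δλ = 31.34° (east) — does not cross 180°.
Leg 2: -132.80° → +136.07°, shortest Δλ = -91.13° (west) — crosses 180°.
Leg 3: +136.07° → +55.64°, shortest Δλ = -80.43° (west) — does not cross 180°.
Leg 4: +55.64° → +87.53°, shortest Δλ = 31.89° (east) — does not cross 180°.
Leg 5: +87.53° → +23.91°, shortest Δλ = -63.62° (west) — does not cross 180°.
Leg 6: +23.91° → +104.42°, shortest Δλ = 80.51° (east) — does not cross 180°.
Total crossings: 1.

1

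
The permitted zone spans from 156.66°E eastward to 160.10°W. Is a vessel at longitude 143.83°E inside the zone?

Band width going east from +156.66° to -160.10°: ((-160.10 − 156.66) mod 360) = 43.24°.
Offset of +143.83° east of the west edge: ((143.83 − 156.66) mod 360) = 347.17°.
347.17° > 43.24° ⇒ outside.

No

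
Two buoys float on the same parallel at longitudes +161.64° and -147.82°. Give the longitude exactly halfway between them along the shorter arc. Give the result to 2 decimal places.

-173.09°

Signed shortest Δλ from +161.64° to -147.82° is +50.54°.
Midpoint longitude = +161.64° + (+50.54°)/2 = +161.64° + 25.27° = +186.91°.
Normalise into (−180°, 180°]: -173.09°.
(The naïve average (+161.64 + -147.82)/2 = 6.91° is on the wrong side of the globe.)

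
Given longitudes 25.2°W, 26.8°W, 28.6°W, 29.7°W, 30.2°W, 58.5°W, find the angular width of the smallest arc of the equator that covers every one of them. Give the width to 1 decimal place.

33.3°

Sort the longitudes: -58.5°, -30.2°, -29.7°, -28.6°, -26.8°, -25.2°.
Eastward gaps between consecutive values (wrapping around): 28.3°, 0.5°, 1.1°, 1.8°, 1.6°, 326.7°.
Largest gap = 326.7° ⇒ minimal covering band is its complement: 360° − 326.7° = 33.3°.
Band runs from -58.5° eastward to -25.2°.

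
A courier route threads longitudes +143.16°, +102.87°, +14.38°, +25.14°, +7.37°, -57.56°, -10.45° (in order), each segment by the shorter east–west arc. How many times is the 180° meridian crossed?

0

Leg 1: +143.16° → +102.87°, shortest Δλ = -40.29° (west) — does not cross 180°.
Leg 2: +102.87° → +14.38°, shortest Δλ = -88.49° (west) — does not cross 180°.
Leg 3: +14.38° → +25.14°, shortest Δλ = 10.76° (east) — does not cross 180°.
Leg 4: +25.14° → +7.37°, shortest Δλ = -17.77° (west) — does not cross 180°.
Leg 5: +7.37° → -57.56°, shortest Δλ = -64.93° (west) — does not cross 180°.
Leg 6: -57.56° → -10.45°, shortest Δλ = 47.11° (east) — does not cross 180°.
Total crossings: 0.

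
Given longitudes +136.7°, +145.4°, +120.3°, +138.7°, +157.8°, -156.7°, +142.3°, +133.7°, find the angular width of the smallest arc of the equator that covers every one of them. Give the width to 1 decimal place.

83.0°

Sort the longitudes: -156.7°, +120.3°, +133.7°, +136.7°, +138.7°, +142.3°, +145.4°, +157.8°.
Eastward gaps between consecutive values (wrapping around): 277.0°, 13.4°, 3.0°, 2.0°, 3.6°, 3.1°, 12.4°, 45.5°.
Largest gap = 277.0° ⇒ minimal covering band is its complement: 360° − 277.0° = 83.0°.
Band runs from +120.3° eastward to -156.7°, crossing the antimeridian.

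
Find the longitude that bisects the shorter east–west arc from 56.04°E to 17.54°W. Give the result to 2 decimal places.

Signed shortest Δλ from +56.04° to -17.54° is -73.58°.
Midpoint longitude = +56.04° + (-73.58°)/2 = +56.04° − 36.79° = +19.25°.

19.25°E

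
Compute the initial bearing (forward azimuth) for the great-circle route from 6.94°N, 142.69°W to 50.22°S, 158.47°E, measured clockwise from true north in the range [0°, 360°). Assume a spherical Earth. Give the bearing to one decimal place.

214.3°

Δλ = 158.47 − -142.69 = 301.16°; wrapped into (−180°, 180°]: -58.84°.
θ = atan2( sin Δλ · cos φ₂ , cos φ₁ · sin φ₂ − sin φ₁ · cos φ₂ · cos Δλ )
  = atan2(-0.54753, -0.80288) = -145.708° → normalised to [0°, 360°): 214.292°.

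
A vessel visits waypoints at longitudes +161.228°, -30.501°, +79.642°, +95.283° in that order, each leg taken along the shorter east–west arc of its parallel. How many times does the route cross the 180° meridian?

Leg 1: +161.228° → -30.501°, shortest Δλ = 168.271° (east) — crosses 180°.
Leg 2: -30.501° → +79.642°, shortest Δλ = 110.143° (east) — does not cross 180°.
Leg 3: +79.642° → +95.283°, shortest Δλ = 15.641° (east) — does not cross 180°.
Total crossings: 1.

1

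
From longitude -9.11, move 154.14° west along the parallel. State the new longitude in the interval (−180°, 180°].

Start at -9.11°; shift −154.14° → -163.25°.
-163.25° already lies in (−180°, 180°].

-163.25°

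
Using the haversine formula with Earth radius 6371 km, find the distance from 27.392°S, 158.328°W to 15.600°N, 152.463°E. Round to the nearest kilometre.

Δλ = 152.463 − -158.328 = 310.791°; wrapped into (−180°, 180°]: -49.209°.
Δφ = 15.600 − -27.392 = 42.992°.
a = sin²(Δφ/2) + cos φ₁ · cos φ₂ · sin²(Δλ/2) = 0.282519.
c = 2·atan2(√a, √(1−a)) = 1.12080 rad → d = 6371·c ≈ 7140.62 km.

7141 km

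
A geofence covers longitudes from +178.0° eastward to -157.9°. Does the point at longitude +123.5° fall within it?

Band width going east from +178.0° to -157.9°: ((-157.9 − 178.0) mod 360) = 24.1°.
Offset of +123.5° east of the west edge: ((123.5 − 178.0) mod 360) = 305.5°.
305.5° > 24.1° ⇒ outside.

No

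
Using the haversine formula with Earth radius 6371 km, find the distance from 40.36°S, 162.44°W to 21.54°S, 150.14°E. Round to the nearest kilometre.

Δλ = 150.14 − -162.44 = 312.58°; wrapped into (−180°, 180°]: -47.42°.
Δφ = -21.54 − -40.36 = 18.82°.
a = sin²(Δφ/2) + cos φ₁ · cos φ₂ · sin²(Δλ/2) = 0.141334.
c = 2·atan2(√a, √(1−a)) = 0.77083 rad → d = 6371·c ≈ 4910.96 km.

4911 km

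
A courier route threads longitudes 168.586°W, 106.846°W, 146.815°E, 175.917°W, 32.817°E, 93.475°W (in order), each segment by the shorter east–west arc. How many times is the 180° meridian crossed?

3

Leg 1: -168.586° → -106.846°, shortest Δλ = 61.74° (east) — does not cross 180°.
Leg 2: -106.846° → +146.815°, shortest Δλ = -106.339° (west) — crosses 180°.
Leg 3: +146.815° → -175.917°, shortest Δλ = 37.268° (east) — crosses 180°.
Leg 4: -175.917° → +32.817°, shortest Δλ = -151.266° (west) — crosses 180°.
Leg 5: +32.817° → -93.475°, shortest Δλ = -126.292° (west) — does not cross 180°.
Total crossings: 3.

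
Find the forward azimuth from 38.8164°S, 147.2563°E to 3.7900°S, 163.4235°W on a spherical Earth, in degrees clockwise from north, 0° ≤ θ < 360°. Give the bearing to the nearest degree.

65°

Δλ = -163.4235 − 147.2563 = -310.6798°; wrapped into (−180°, 180°]: 49.3202°.
θ = atan2( sin Δλ · cos φ₂ , cos φ₁ · sin φ₂ − sin φ₁ · cos φ₂ · cos Δλ )
  = atan2(0.75671, 0.35619) = 64.793° → normalised to [0°, 360°): 64.793°.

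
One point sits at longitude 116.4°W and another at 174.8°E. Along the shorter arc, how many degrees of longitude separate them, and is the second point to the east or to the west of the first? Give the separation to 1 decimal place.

68.8° west

Raw difference: 174.8 − -116.4 = 291.2°.
Normalise into (−180°, 180°]: 291.2° − 360° = -68.8°.
Negative ⇒ the second point lies to the west; separation 68.8°.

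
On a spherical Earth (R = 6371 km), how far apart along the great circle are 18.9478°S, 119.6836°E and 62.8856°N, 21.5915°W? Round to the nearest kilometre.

14311 km

Δλ = -21.5915 − 119.6836 = -141.2751°.
Δφ = 62.8856 − -18.9478 = 81.8334°.
a = sin²(Δφ/2) + cos φ₁ · cos φ₂ · sin²(Δλ/2) = 0.812663.
c = 2·atan2(√a, √(1−a)) = 2.24635 rad → d = 6371·c ≈ 14311.47 km.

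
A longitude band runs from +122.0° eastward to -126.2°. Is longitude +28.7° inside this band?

No

Band width going east from +122.0° to -126.2°: ((-126.2 − 122.0) mod 360) = 111.8°.
Offset of +28.7° east of the west edge: ((28.7 − 122.0) mod 360) = 266.7°.
266.7° > 111.8° ⇒ outside.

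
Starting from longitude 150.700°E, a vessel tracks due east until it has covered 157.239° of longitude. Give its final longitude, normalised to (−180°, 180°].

Start at +150.700°; shift +157.239° → +307.939°.
+307.939° lies outside (−180°, 180°]; subtract 360° → -52.061°.

52.061°W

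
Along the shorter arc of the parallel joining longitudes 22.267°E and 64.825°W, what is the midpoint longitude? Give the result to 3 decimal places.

Signed shortest Δλ from +22.267° to -64.825° is -87.092°.
Midpoint longitude = +22.267° + (-87.092°)/2 = +22.267° − 43.546° = -21.279°.

21.279°W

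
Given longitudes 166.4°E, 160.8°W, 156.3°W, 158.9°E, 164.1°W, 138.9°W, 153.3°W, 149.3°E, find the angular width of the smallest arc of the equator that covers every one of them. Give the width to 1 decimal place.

71.8°

Sort the longitudes: -164.1°, -160.8°, -156.3°, -153.3°, -138.9°, +149.3°, +158.9°, +166.4°.
Eastward gaps between consecutive values (wrapping around): 3.3°, 4.5°, 3.0°, 14.4°, 288.2°, 9.6°, 7.5°, 29.5°.
Largest gap = 288.2° ⇒ minimal covering band is its complement: 360° − 288.2° = 71.8°.
Band runs from +149.3° eastward to -138.9°, crossing the antimeridian.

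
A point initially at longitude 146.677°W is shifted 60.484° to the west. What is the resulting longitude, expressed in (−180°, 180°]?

Start at -146.677°; shift −60.484° → -207.161°.
-207.161° lies outside (−180°, 180°]; add 360° → +152.839°.

152.839°E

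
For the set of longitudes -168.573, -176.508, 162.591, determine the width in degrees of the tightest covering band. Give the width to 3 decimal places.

28.836°

Sort the longitudes: -176.508°, -168.573°, +162.591°.
Eastward gaps between consecutive values (wrapping around): 7.935°, 331.164°, 20.901°.
Largest gap = 331.164° ⇒ minimal covering band is its complement: 360° − 331.164° = 28.836°.
Band runs from +162.591° eastward to -168.573°, crossing the antimeridian.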